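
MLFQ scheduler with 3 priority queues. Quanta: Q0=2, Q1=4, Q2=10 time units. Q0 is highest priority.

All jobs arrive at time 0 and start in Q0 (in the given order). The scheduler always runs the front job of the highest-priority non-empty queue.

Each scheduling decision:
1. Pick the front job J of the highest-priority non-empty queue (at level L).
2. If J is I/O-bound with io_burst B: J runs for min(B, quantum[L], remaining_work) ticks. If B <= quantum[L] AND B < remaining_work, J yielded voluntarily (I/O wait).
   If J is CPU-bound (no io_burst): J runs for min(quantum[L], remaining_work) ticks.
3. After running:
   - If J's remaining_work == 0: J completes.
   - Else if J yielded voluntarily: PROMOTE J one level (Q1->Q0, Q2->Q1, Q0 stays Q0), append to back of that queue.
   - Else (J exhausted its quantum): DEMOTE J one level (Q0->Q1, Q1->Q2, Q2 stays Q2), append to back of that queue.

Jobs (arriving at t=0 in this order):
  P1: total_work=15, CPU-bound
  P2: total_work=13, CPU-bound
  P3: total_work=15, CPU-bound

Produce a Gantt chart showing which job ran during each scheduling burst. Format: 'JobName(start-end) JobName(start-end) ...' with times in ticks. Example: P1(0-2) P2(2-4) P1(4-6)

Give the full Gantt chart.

Answer: P1(0-2) P2(2-4) P3(4-6) P1(6-10) P2(10-14) P3(14-18) P1(18-27) P2(27-34) P3(34-43)

Derivation:
t=0-2: P1@Q0 runs 2, rem=13, quantum used, demote→Q1. Q0=[P2,P3] Q1=[P1] Q2=[]
t=2-4: P2@Q0 runs 2, rem=11, quantum used, demote→Q1. Q0=[P3] Q1=[P1,P2] Q2=[]
t=4-6: P3@Q0 runs 2, rem=13, quantum used, demote→Q1. Q0=[] Q1=[P1,P2,P3] Q2=[]
t=6-10: P1@Q1 runs 4, rem=9, quantum used, demote→Q2. Q0=[] Q1=[P2,P3] Q2=[P1]
t=10-14: P2@Q1 runs 4, rem=7, quantum used, demote→Q2. Q0=[] Q1=[P3] Q2=[P1,P2]
t=14-18: P3@Q1 runs 4, rem=9, quantum used, demote→Q2. Q0=[] Q1=[] Q2=[P1,P2,P3]
t=18-27: P1@Q2 runs 9, rem=0, completes. Q0=[] Q1=[] Q2=[P2,P3]
t=27-34: P2@Q2 runs 7, rem=0, completes. Q0=[] Q1=[] Q2=[P3]
t=34-43: P3@Q2 runs 9, rem=0, completes. Q0=[] Q1=[] Q2=[]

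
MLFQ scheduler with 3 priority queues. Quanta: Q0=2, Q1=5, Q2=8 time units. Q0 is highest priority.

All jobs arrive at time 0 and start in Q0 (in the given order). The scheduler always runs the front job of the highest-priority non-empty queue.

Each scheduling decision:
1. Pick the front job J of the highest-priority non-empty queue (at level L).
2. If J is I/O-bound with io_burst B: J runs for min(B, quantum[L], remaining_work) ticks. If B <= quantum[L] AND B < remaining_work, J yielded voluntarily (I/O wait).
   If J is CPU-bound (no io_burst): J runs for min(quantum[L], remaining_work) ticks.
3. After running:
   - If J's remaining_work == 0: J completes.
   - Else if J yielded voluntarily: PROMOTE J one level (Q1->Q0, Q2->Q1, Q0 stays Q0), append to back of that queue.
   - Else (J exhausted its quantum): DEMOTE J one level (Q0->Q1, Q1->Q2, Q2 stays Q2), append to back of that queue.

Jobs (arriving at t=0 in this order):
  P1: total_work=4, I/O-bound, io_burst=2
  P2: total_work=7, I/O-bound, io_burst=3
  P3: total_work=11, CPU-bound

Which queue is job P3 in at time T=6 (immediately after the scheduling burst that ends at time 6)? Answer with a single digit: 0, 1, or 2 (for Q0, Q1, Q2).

t=0-2: P1@Q0 runs 2, rem=2, I/O yield, promote→Q0. Q0=[P2,P3,P1] Q1=[] Q2=[]
t=2-4: P2@Q0 runs 2, rem=5, quantum used, demote→Q1. Q0=[P3,P1] Q1=[P2] Q2=[]
t=4-6: P3@Q0 runs 2, rem=9, quantum used, demote→Q1. Q0=[P1] Q1=[P2,P3] Q2=[]
t=6-8: P1@Q0 runs 2, rem=0, completes. Q0=[] Q1=[P2,P3] Q2=[]
t=8-11: P2@Q1 runs 3, rem=2, I/O yield, promote→Q0. Q0=[P2] Q1=[P3] Q2=[]
t=11-13: P2@Q0 runs 2, rem=0, completes. Q0=[] Q1=[P3] Q2=[]
t=13-18: P3@Q1 runs 5, rem=4, quantum used, demote→Q2. Q0=[] Q1=[] Q2=[P3]
t=18-22: P3@Q2 runs 4, rem=0, completes. Q0=[] Q1=[] Q2=[]

Answer: 1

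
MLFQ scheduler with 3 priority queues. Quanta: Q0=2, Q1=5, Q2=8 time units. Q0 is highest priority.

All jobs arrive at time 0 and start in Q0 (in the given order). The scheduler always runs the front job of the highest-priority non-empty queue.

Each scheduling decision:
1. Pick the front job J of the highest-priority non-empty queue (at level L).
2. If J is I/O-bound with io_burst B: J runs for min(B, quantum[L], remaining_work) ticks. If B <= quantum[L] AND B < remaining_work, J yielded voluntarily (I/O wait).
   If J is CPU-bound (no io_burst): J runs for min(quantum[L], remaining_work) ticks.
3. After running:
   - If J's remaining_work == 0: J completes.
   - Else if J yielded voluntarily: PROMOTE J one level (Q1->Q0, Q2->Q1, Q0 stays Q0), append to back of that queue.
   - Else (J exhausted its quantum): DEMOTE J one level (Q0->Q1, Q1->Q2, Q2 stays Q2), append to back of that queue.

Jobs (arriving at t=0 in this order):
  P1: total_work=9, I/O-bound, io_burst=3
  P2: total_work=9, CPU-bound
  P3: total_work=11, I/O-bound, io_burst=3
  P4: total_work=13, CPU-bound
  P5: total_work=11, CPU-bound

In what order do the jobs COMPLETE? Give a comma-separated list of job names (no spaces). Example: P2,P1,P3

t=0-2: P1@Q0 runs 2, rem=7, quantum used, demote→Q1. Q0=[P2,P3,P4,P5] Q1=[P1] Q2=[]
t=2-4: P2@Q0 runs 2, rem=7, quantum used, demote→Q1. Q0=[P3,P4,P5] Q1=[P1,P2] Q2=[]
t=4-6: P3@Q0 runs 2, rem=9, quantum used, demote→Q1. Q0=[P4,P5] Q1=[P1,P2,P3] Q2=[]
t=6-8: P4@Q0 runs 2, rem=11, quantum used, demote→Q1. Q0=[P5] Q1=[P1,P2,P3,P4] Q2=[]
t=8-10: P5@Q0 runs 2, rem=9, quantum used, demote→Q1. Q0=[] Q1=[P1,P2,P3,P4,P5] Q2=[]
t=10-13: P1@Q1 runs 3, rem=4, I/O yield, promote→Q0. Q0=[P1] Q1=[P2,P3,P4,P5] Q2=[]
t=13-15: P1@Q0 runs 2, rem=2, quantum used, demote→Q1. Q0=[] Q1=[P2,P3,P4,P5,P1] Q2=[]
t=15-20: P2@Q1 runs 5, rem=2, quantum used, demote→Q2. Q0=[] Q1=[P3,P4,P5,P1] Q2=[P2]
t=20-23: P3@Q1 runs 3, rem=6, I/O yield, promote→Q0. Q0=[P3] Q1=[P4,P5,P1] Q2=[P2]
t=23-25: P3@Q0 runs 2, rem=4, quantum used, demote→Q1. Q0=[] Q1=[P4,P5,P1,P3] Q2=[P2]
t=25-30: P4@Q1 runs 5, rem=6, quantum used, demote→Q2. Q0=[] Q1=[P5,P1,P3] Q2=[P2,P4]
t=30-35: P5@Q1 runs 5, rem=4, quantum used, demote→Q2. Q0=[] Q1=[P1,P3] Q2=[P2,P4,P5]
t=35-37: P1@Q1 runs 2, rem=0, completes. Q0=[] Q1=[P3] Q2=[P2,P4,P5]
t=37-40: P3@Q1 runs 3, rem=1, I/O yield, promote→Q0. Q0=[P3] Q1=[] Q2=[P2,P4,P5]
t=40-41: P3@Q0 runs 1, rem=0, completes. Q0=[] Q1=[] Q2=[P2,P4,P5]
t=41-43: P2@Q2 runs 2, rem=0, completes. Q0=[] Q1=[] Q2=[P4,P5]
t=43-49: P4@Q2 runs 6, rem=0, completes. Q0=[] Q1=[] Q2=[P5]
t=49-53: P5@Q2 runs 4, rem=0, completes. Q0=[] Q1=[] Q2=[]

Answer: P1,P3,P2,P4,P5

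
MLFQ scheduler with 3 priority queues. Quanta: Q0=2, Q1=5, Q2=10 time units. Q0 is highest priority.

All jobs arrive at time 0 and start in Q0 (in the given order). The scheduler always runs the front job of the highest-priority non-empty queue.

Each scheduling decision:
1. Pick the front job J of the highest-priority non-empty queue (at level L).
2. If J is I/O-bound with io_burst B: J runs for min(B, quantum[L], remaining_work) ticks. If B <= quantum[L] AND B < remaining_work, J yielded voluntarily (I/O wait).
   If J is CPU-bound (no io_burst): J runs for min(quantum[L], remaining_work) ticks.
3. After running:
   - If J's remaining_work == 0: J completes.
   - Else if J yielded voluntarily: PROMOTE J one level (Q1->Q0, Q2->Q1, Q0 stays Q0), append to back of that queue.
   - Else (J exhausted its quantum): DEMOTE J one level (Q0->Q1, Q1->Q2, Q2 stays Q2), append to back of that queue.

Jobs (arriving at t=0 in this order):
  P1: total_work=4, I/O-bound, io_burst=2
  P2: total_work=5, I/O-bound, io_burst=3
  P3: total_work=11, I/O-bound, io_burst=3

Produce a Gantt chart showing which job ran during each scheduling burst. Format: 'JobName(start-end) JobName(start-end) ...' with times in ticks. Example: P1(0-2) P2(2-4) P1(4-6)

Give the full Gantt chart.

t=0-2: P1@Q0 runs 2, rem=2, I/O yield, promote→Q0. Q0=[P2,P3,P1] Q1=[] Q2=[]
t=2-4: P2@Q0 runs 2, rem=3, quantum used, demote→Q1. Q0=[P3,P1] Q1=[P2] Q2=[]
t=4-6: P3@Q0 runs 2, rem=9, quantum used, demote→Q1. Q0=[P1] Q1=[P2,P3] Q2=[]
t=6-8: P1@Q0 runs 2, rem=0, completes. Q0=[] Q1=[P2,P3] Q2=[]
t=8-11: P2@Q1 runs 3, rem=0, completes. Q0=[] Q1=[P3] Q2=[]
t=11-14: P3@Q1 runs 3, rem=6, I/O yield, promote→Q0. Q0=[P3] Q1=[] Q2=[]
t=14-16: P3@Q0 runs 2, rem=4, quantum used, demote→Q1. Q0=[] Q1=[P3] Q2=[]
t=16-19: P3@Q1 runs 3, rem=1, I/O yield, promote→Q0. Q0=[P3] Q1=[] Q2=[]
t=19-20: P3@Q0 runs 1, rem=0, completes. Q0=[] Q1=[] Q2=[]

Answer: P1(0-2) P2(2-4) P3(4-6) P1(6-8) P2(8-11) P3(11-14) P3(14-16) P3(16-19) P3(19-20)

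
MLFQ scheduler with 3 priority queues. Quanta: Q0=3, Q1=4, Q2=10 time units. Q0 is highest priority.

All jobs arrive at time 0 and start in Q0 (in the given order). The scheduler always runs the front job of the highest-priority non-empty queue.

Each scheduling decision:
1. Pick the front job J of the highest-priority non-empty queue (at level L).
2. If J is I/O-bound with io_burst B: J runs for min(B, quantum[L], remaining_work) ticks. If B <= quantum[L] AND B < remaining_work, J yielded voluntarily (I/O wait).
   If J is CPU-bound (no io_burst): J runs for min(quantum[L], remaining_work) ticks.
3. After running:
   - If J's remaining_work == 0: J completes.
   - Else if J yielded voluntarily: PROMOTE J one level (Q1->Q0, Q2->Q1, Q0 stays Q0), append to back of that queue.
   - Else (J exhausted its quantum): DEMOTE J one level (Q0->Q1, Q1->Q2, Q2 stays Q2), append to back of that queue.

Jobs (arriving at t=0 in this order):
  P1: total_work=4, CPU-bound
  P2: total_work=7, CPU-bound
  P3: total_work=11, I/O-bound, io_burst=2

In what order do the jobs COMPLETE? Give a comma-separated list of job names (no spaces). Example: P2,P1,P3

Answer: P3,P1,P2

Derivation:
t=0-3: P1@Q0 runs 3, rem=1, quantum used, demote→Q1. Q0=[P2,P3] Q1=[P1] Q2=[]
t=3-6: P2@Q0 runs 3, rem=4, quantum used, demote→Q1. Q0=[P3] Q1=[P1,P2] Q2=[]
t=6-8: P3@Q0 runs 2, rem=9, I/O yield, promote→Q0. Q0=[P3] Q1=[P1,P2] Q2=[]
t=8-10: P3@Q0 runs 2, rem=7, I/O yield, promote→Q0. Q0=[P3] Q1=[P1,P2] Q2=[]
t=10-12: P3@Q0 runs 2, rem=5, I/O yield, promote→Q0. Q0=[P3] Q1=[P1,P2] Q2=[]
t=12-14: P3@Q0 runs 2, rem=3, I/O yield, promote→Q0. Q0=[P3] Q1=[P1,P2] Q2=[]
t=14-16: P3@Q0 runs 2, rem=1, I/O yield, promote→Q0. Q0=[P3] Q1=[P1,P2] Q2=[]
t=16-17: P3@Q0 runs 1, rem=0, completes. Q0=[] Q1=[P1,P2] Q2=[]
t=17-18: P1@Q1 runs 1, rem=0, completes. Q0=[] Q1=[P2] Q2=[]
t=18-22: P2@Q1 runs 4, rem=0, completes. Q0=[] Q1=[] Q2=[]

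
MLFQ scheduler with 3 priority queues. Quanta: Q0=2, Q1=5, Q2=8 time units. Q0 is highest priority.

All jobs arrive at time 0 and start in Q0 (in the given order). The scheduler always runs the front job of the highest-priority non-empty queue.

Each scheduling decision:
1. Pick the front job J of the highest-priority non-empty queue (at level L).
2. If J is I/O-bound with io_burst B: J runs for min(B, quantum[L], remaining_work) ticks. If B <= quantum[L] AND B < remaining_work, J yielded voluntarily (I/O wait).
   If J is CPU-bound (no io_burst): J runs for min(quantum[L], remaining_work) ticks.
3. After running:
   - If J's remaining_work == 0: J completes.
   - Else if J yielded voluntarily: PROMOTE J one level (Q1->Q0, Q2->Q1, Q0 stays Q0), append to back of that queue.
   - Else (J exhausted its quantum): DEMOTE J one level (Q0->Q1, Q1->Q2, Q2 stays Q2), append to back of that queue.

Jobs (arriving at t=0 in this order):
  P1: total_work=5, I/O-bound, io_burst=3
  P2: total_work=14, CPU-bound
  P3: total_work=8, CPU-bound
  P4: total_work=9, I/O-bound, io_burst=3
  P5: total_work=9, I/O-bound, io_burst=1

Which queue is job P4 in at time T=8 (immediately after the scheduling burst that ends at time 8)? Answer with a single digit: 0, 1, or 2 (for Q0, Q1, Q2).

t=0-2: P1@Q0 runs 2, rem=3, quantum used, demote→Q1. Q0=[P2,P3,P4,P5] Q1=[P1] Q2=[]
t=2-4: P2@Q0 runs 2, rem=12, quantum used, demote→Q1. Q0=[P3,P4,P5] Q1=[P1,P2] Q2=[]
t=4-6: P3@Q0 runs 2, rem=6, quantum used, demote→Q1. Q0=[P4,P5] Q1=[P1,P2,P3] Q2=[]
t=6-8: P4@Q0 runs 2, rem=7, quantum used, demote→Q1. Q0=[P5] Q1=[P1,P2,P3,P4] Q2=[]
t=8-9: P5@Q0 runs 1, rem=8, I/O yield, promote→Q0. Q0=[P5] Q1=[P1,P2,P3,P4] Q2=[]
t=9-10: P5@Q0 runs 1, rem=7, I/O yield, promote→Q0. Q0=[P5] Q1=[P1,P2,P3,P4] Q2=[]
t=10-11: P5@Q0 runs 1, rem=6, I/O yield, promote→Q0. Q0=[P5] Q1=[P1,P2,P3,P4] Q2=[]
t=11-12: P5@Q0 runs 1, rem=5, I/O yield, promote→Q0. Q0=[P5] Q1=[P1,P2,P3,P4] Q2=[]
t=12-13: P5@Q0 runs 1, rem=4, I/O yield, promote→Q0. Q0=[P5] Q1=[P1,P2,P3,P4] Q2=[]
t=13-14: P5@Q0 runs 1, rem=3, I/O yield, promote→Q0. Q0=[P5] Q1=[P1,P2,P3,P4] Q2=[]
t=14-15: P5@Q0 runs 1, rem=2, I/O yield, promote→Q0. Q0=[P5] Q1=[P1,P2,P3,P4] Q2=[]
t=15-16: P5@Q0 runs 1, rem=1, I/O yield, promote→Q0. Q0=[P5] Q1=[P1,P2,P3,P4] Q2=[]
t=16-17: P5@Q0 runs 1, rem=0, completes. Q0=[] Q1=[P1,P2,P3,P4] Q2=[]
t=17-20: P1@Q1 runs 3, rem=0, completes. Q0=[] Q1=[P2,P3,P4] Q2=[]
t=20-25: P2@Q1 runs 5, rem=7, quantum used, demote→Q2. Q0=[] Q1=[P3,P4] Q2=[P2]
t=25-30: P3@Q1 runs 5, rem=1, quantum used, demote→Q2. Q0=[] Q1=[P4] Q2=[P2,P3]
t=30-33: P4@Q1 runs 3, rem=4, I/O yield, promote→Q0. Q0=[P4] Q1=[] Q2=[P2,P3]
t=33-35: P4@Q0 runs 2, rem=2, quantum used, demote→Q1. Q0=[] Q1=[P4] Q2=[P2,P3]
t=35-37: P4@Q1 runs 2, rem=0, completes. Q0=[] Q1=[] Q2=[P2,P3]
t=37-44: P2@Q2 runs 7, rem=0, completes. Q0=[] Q1=[] Q2=[P3]
t=44-45: P3@Q2 runs 1, rem=0, completes. Q0=[] Q1=[] Q2=[]

Answer: 1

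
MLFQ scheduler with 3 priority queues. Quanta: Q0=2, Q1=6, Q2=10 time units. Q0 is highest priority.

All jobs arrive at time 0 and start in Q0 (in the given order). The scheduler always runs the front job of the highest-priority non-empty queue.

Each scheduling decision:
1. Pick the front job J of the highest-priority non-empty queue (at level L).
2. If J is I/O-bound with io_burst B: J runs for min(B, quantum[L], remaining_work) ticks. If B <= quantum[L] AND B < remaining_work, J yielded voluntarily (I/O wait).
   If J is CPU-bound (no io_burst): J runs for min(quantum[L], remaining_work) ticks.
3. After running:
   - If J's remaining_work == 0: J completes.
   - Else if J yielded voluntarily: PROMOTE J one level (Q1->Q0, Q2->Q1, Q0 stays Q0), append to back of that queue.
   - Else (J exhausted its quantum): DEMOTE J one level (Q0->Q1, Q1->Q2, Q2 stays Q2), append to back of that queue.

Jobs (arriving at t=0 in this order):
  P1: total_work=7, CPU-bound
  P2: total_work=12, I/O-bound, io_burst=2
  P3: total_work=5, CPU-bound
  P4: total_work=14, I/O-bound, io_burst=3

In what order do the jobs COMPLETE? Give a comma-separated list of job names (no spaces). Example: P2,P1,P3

t=0-2: P1@Q0 runs 2, rem=5, quantum used, demote→Q1. Q0=[P2,P3,P4] Q1=[P1] Q2=[]
t=2-4: P2@Q0 runs 2, rem=10, I/O yield, promote→Q0. Q0=[P3,P4,P2] Q1=[P1] Q2=[]
t=4-6: P3@Q0 runs 2, rem=3, quantum used, demote→Q1. Q0=[P4,P2] Q1=[P1,P3] Q2=[]
t=6-8: P4@Q0 runs 2, rem=12, quantum used, demote→Q1. Q0=[P2] Q1=[P1,P3,P4] Q2=[]
t=8-10: P2@Q0 runs 2, rem=8, I/O yield, promote→Q0. Q0=[P2] Q1=[P1,P3,P4] Q2=[]
t=10-12: P2@Q0 runs 2, rem=6, I/O yield, promote→Q0. Q0=[P2] Q1=[P1,P3,P4] Q2=[]
t=12-14: P2@Q0 runs 2, rem=4, I/O yield, promote→Q0. Q0=[P2] Q1=[P1,P3,P4] Q2=[]
t=14-16: P2@Q0 runs 2, rem=2, I/O yield, promote→Q0. Q0=[P2] Q1=[P1,P3,P4] Q2=[]
t=16-18: P2@Q0 runs 2, rem=0, completes. Q0=[] Q1=[P1,P3,P4] Q2=[]
t=18-23: P1@Q1 runs 5, rem=0, completes. Q0=[] Q1=[P3,P4] Q2=[]
t=23-26: P3@Q1 runs 3, rem=0, completes. Q0=[] Q1=[P4] Q2=[]
t=26-29: P4@Q1 runs 3, rem=9, I/O yield, promote→Q0. Q0=[P4] Q1=[] Q2=[]
t=29-31: P4@Q0 runs 2, rem=7, quantum used, demote→Q1. Q0=[] Q1=[P4] Q2=[]
t=31-34: P4@Q1 runs 3, rem=4, I/O yield, promote→Q0. Q0=[P4] Q1=[] Q2=[]
t=34-36: P4@Q0 runs 2, rem=2, quantum used, demote→Q1. Q0=[] Q1=[P4] Q2=[]
t=36-38: P4@Q1 runs 2, rem=0, completes. Q0=[] Q1=[] Q2=[]

Answer: P2,P1,P3,P4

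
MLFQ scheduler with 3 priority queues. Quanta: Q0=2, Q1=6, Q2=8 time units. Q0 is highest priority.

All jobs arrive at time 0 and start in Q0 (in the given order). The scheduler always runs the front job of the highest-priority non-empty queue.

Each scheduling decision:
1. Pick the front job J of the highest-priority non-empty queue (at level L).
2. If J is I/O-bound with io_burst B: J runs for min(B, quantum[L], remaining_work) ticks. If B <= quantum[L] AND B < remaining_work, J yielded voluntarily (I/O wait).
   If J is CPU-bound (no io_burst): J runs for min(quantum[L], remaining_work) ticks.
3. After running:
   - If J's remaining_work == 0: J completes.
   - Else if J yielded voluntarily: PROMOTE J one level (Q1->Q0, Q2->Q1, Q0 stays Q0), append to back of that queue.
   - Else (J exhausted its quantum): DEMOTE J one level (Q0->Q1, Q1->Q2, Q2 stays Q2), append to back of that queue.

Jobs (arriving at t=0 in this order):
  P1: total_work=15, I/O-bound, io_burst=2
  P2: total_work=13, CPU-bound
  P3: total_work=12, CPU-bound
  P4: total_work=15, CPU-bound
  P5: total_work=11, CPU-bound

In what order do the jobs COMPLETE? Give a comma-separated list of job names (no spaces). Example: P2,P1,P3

t=0-2: P1@Q0 runs 2, rem=13, I/O yield, promote→Q0. Q0=[P2,P3,P4,P5,P1] Q1=[] Q2=[]
t=2-4: P2@Q0 runs 2, rem=11, quantum used, demote→Q1. Q0=[P3,P4,P5,P1] Q1=[P2] Q2=[]
t=4-6: P3@Q0 runs 2, rem=10, quantum used, demote→Q1. Q0=[P4,P5,P1] Q1=[P2,P3] Q2=[]
t=6-8: P4@Q0 runs 2, rem=13, quantum used, demote→Q1. Q0=[P5,P1] Q1=[P2,P3,P4] Q2=[]
t=8-10: P5@Q0 runs 2, rem=9, quantum used, demote→Q1. Q0=[P1] Q1=[P2,P3,P4,P5] Q2=[]
t=10-12: P1@Q0 runs 2, rem=11, I/O yield, promote→Q0. Q0=[P1] Q1=[P2,P3,P4,P5] Q2=[]
t=12-14: P1@Q0 runs 2, rem=9, I/O yield, promote→Q0. Q0=[P1] Q1=[P2,P3,P4,P5] Q2=[]
t=14-16: P1@Q0 runs 2, rem=7, I/O yield, promote→Q0. Q0=[P1] Q1=[P2,P3,P4,P5] Q2=[]
t=16-18: P1@Q0 runs 2, rem=5, I/O yield, promote→Q0. Q0=[P1] Q1=[P2,P3,P4,P5] Q2=[]
t=18-20: P1@Q0 runs 2, rem=3, I/O yield, promote→Q0. Q0=[P1] Q1=[P2,P3,P4,P5] Q2=[]
t=20-22: P1@Q0 runs 2, rem=1, I/O yield, promote→Q0. Q0=[P1] Q1=[P2,P3,P4,P5] Q2=[]
t=22-23: P1@Q0 runs 1, rem=0, completes. Q0=[] Q1=[P2,P3,P4,P5] Q2=[]
t=23-29: P2@Q1 runs 6, rem=5, quantum used, demote→Q2. Q0=[] Q1=[P3,P4,P5] Q2=[P2]
t=29-35: P3@Q1 runs 6, rem=4, quantum used, demote→Q2. Q0=[] Q1=[P4,P5] Q2=[P2,P3]
t=35-41: P4@Q1 runs 6, rem=7, quantum used, demote→Q2. Q0=[] Q1=[P5] Q2=[P2,P3,P4]
t=41-47: P5@Q1 runs 6, rem=3, quantum used, demote→Q2. Q0=[] Q1=[] Q2=[P2,P3,P4,P5]
t=47-52: P2@Q2 runs 5, rem=0, completes. Q0=[] Q1=[] Q2=[P3,P4,P5]
t=52-56: P3@Q2 runs 4, rem=0, completes. Q0=[] Q1=[] Q2=[P4,P5]
t=56-63: P4@Q2 runs 7, rem=0, completes. Q0=[] Q1=[] Q2=[P5]
t=63-66: P5@Q2 runs 3, rem=0, completes. Q0=[] Q1=[] Q2=[]

Answer: P1,P2,P3,P4,P5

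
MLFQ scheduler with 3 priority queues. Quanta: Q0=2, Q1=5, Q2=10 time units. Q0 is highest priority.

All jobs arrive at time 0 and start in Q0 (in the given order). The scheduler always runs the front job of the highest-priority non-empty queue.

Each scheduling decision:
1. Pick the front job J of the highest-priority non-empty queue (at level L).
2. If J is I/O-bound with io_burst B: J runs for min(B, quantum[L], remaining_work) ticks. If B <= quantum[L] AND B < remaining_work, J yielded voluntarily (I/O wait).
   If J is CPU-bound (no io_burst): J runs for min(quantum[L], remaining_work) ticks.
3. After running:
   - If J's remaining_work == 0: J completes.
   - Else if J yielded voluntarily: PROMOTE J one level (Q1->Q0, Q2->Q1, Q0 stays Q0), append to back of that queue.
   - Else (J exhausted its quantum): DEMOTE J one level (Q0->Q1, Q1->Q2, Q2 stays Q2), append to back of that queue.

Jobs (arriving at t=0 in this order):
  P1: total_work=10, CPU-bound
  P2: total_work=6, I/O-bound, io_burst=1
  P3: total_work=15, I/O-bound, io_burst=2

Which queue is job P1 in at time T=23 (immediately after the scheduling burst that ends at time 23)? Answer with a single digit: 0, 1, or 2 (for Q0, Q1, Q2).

Answer: 1

Derivation:
t=0-2: P1@Q0 runs 2, rem=8, quantum used, demote→Q1. Q0=[P2,P3] Q1=[P1] Q2=[]
t=2-3: P2@Q0 runs 1, rem=5, I/O yield, promote→Q0. Q0=[P3,P2] Q1=[P1] Q2=[]
t=3-5: P3@Q0 runs 2, rem=13, I/O yield, promote→Q0. Q0=[P2,P3] Q1=[P1] Q2=[]
t=5-6: P2@Q0 runs 1, rem=4, I/O yield, promote→Q0. Q0=[P3,P2] Q1=[P1] Q2=[]
t=6-8: P3@Q0 runs 2, rem=11, I/O yield, promote→Q0. Q0=[P2,P3] Q1=[P1] Q2=[]
t=8-9: P2@Q0 runs 1, rem=3, I/O yield, promote→Q0. Q0=[P3,P2] Q1=[P1] Q2=[]
t=9-11: P3@Q0 runs 2, rem=9, I/O yield, promote→Q0. Q0=[P2,P3] Q1=[P1] Q2=[]
t=11-12: P2@Q0 runs 1, rem=2, I/O yield, promote→Q0. Q0=[P3,P2] Q1=[P1] Q2=[]
t=12-14: P3@Q0 runs 2, rem=7, I/O yield, promote→Q0. Q0=[P2,P3] Q1=[P1] Q2=[]
t=14-15: P2@Q0 runs 1, rem=1, I/O yield, promote→Q0. Q0=[P3,P2] Q1=[P1] Q2=[]
t=15-17: P3@Q0 runs 2, rem=5, I/O yield, promote→Q0. Q0=[P2,P3] Q1=[P1] Q2=[]
t=17-18: P2@Q0 runs 1, rem=0, completes. Q0=[P3] Q1=[P1] Q2=[]
t=18-20: P3@Q0 runs 2, rem=3, I/O yield, promote→Q0. Q0=[P3] Q1=[P1] Q2=[]
t=20-22: P3@Q0 runs 2, rem=1, I/O yield, promote→Q0. Q0=[P3] Q1=[P1] Q2=[]
t=22-23: P3@Q0 runs 1, rem=0, completes. Q0=[] Q1=[P1] Q2=[]
t=23-28: P1@Q1 runs 5, rem=3, quantum used, demote→Q2. Q0=[] Q1=[] Q2=[P1]
t=28-31: P1@Q2 runs 3, rem=0, completes. Q0=[] Q1=[] Q2=[]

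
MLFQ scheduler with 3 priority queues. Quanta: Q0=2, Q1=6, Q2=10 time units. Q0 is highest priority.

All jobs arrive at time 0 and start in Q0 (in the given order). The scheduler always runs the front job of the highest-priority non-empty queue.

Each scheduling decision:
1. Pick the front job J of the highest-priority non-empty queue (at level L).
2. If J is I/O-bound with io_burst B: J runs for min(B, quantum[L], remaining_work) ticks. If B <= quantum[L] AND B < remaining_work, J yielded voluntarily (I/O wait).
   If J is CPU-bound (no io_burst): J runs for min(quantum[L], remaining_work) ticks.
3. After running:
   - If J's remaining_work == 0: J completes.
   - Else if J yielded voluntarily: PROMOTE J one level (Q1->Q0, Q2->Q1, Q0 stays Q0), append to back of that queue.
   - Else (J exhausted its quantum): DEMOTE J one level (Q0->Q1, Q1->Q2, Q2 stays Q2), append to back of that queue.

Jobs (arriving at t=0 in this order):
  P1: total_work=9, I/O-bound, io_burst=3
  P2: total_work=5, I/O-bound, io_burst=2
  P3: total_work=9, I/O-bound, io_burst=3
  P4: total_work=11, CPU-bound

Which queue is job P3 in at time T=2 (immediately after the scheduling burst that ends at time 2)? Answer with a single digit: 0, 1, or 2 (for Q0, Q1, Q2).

t=0-2: P1@Q0 runs 2, rem=7, quantum used, demote→Q1. Q0=[P2,P3,P4] Q1=[P1] Q2=[]
t=2-4: P2@Q0 runs 2, rem=3, I/O yield, promote→Q0. Q0=[P3,P4,P2] Q1=[P1] Q2=[]
t=4-6: P3@Q0 runs 2, rem=7, quantum used, demote→Q1. Q0=[P4,P2] Q1=[P1,P3] Q2=[]
t=6-8: P4@Q0 runs 2, rem=9, quantum used, demote→Q1. Q0=[P2] Q1=[P1,P3,P4] Q2=[]
t=8-10: P2@Q0 runs 2, rem=1, I/O yield, promote→Q0. Q0=[P2] Q1=[P1,P3,P4] Q2=[]
t=10-11: P2@Q0 runs 1, rem=0, completes. Q0=[] Q1=[P1,P3,P4] Q2=[]
t=11-14: P1@Q1 runs 3, rem=4, I/O yield, promote→Q0. Q0=[P1] Q1=[P3,P4] Q2=[]
t=14-16: P1@Q0 runs 2, rem=2, quantum used, demote→Q1. Q0=[] Q1=[P3,P4,P1] Q2=[]
t=16-19: P3@Q1 runs 3, rem=4, I/O yield, promote→Q0. Q0=[P3] Q1=[P4,P1] Q2=[]
t=19-21: P3@Q0 runs 2, rem=2, quantum used, demote→Q1. Q0=[] Q1=[P4,P1,P3] Q2=[]
t=21-27: P4@Q1 runs 6, rem=3, quantum used, demote→Q2. Q0=[] Q1=[P1,P3] Q2=[P4]
t=27-29: P1@Q1 runs 2, rem=0, completes. Q0=[] Q1=[P3] Q2=[P4]
t=29-31: P3@Q1 runs 2, rem=0, completes. Q0=[] Q1=[] Q2=[P4]
t=31-34: P4@Q2 runs 3, rem=0, completes. Q0=[] Q1=[] Q2=[]

Answer: 0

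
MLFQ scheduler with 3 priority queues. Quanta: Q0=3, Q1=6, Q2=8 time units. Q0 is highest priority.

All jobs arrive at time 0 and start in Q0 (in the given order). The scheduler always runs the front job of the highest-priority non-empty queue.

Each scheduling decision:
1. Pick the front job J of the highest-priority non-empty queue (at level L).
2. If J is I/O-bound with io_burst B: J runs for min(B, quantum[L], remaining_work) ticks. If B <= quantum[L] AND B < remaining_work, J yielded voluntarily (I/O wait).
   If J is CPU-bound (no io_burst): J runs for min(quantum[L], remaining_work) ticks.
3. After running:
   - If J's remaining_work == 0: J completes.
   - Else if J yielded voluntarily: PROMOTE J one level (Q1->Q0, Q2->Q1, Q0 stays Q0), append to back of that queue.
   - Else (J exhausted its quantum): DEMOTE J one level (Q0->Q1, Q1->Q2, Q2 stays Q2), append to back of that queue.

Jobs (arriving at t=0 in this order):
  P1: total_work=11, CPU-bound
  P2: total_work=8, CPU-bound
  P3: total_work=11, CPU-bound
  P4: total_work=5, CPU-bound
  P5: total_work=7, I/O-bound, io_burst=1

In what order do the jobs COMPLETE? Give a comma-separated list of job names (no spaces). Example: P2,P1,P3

Answer: P5,P2,P4,P1,P3

Derivation:
t=0-3: P1@Q0 runs 3, rem=8, quantum used, demote→Q1. Q0=[P2,P3,P4,P5] Q1=[P1] Q2=[]
t=3-6: P2@Q0 runs 3, rem=5, quantum used, demote→Q1. Q0=[P3,P4,P5] Q1=[P1,P2] Q2=[]
t=6-9: P3@Q0 runs 3, rem=8, quantum used, demote→Q1. Q0=[P4,P5] Q1=[P1,P2,P3] Q2=[]
t=9-12: P4@Q0 runs 3, rem=2, quantum used, demote→Q1. Q0=[P5] Q1=[P1,P2,P3,P4] Q2=[]
t=12-13: P5@Q0 runs 1, rem=6, I/O yield, promote→Q0. Q0=[P5] Q1=[P1,P2,P3,P4] Q2=[]
t=13-14: P5@Q0 runs 1, rem=5, I/O yield, promote→Q0. Q0=[P5] Q1=[P1,P2,P3,P4] Q2=[]
t=14-15: P5@Q0 runs 1, rem=4, I/O yield, promote→Q0. Q0=[P5] Q1=[P1,P2,P3,P4] Q2=[]
t=15-16: P5@Q0 runs 1, rem=3, I/O yield, promote→Q0. Q0=[P5] Q1=[P1,P2,P3,P4] Q2=[]
t=16-17: P5@Q0 runs 1, rem=2, I/O yield, promote→Q0. Q0=[P5] Q1=[P1,P2,P3,P4] Q2=[]
t=17-18: P5@Q0 runs 1, rem=1, I/O yield, promote→Q0. Q0=[P5] Q1=[P1,P2,P3,P4] Q2=[]
t=18-19: P5@Q0 runs 1, rem=0, completes. Q0=[] Q1=[P1,P2,P3,P4] Q2=[]
t=19-25: P1@Q1 runs 6, rem=2, quantum used, demote→Q2. Q0=[] Q1=[P2,P3,P4] Q2=[P1]
t=25-30: P2@Q1 runs 5, rem=0, completes. Q0=[] Q1=[P3,P4] Q2=[P1]
t=30-36: P3@Q1 runs 6, rem=2, quantum used, demote→Q2. Q0=[] Q1=[P4] Q2=[P1,P3]
t=36-38: P4@Q1 runs 2, rem=0, completes. Q0=[] Q1=[] Q2=[P1,P3]
t=38-40: P1@Q2 runs 2, rem=0, completes. Q0=[] Q1=[] Q2=[P3]
t=40-42: P3@Q2 runs 2, rem=0, completes. Q0=[] Q1=[] Q2=[]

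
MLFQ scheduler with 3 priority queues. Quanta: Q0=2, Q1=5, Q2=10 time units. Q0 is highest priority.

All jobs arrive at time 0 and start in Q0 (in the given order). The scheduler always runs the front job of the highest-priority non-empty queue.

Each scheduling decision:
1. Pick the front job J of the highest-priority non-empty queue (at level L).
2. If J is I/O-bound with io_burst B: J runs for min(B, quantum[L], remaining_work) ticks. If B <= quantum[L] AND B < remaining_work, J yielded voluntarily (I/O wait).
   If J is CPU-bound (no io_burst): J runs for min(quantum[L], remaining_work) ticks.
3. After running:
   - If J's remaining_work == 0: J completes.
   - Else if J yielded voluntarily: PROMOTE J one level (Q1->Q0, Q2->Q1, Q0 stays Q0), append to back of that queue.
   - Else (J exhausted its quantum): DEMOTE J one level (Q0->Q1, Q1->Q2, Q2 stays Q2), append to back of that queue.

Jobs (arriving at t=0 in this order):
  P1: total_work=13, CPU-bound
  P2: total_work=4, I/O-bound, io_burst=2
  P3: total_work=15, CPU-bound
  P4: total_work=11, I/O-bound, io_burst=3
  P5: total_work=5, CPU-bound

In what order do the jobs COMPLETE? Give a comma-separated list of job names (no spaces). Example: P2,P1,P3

t=0-2: P1@Q0 runs 2, rem=11, quantum used, demote→Q1. Q0=[P2,P3,P4,P5] Q1=[P1] Q2=[]
t=2-4: P2@Q0 runs 2, rem=2, I/O yield, promote→Q0. Q0=[P3,P4,P5,P2] Q1=[P1] Q2=[]
t=4-6: P3@Q0 runs 2, rem=13, quantum used, demote→Q1. Q0=[P4,P5,P2] Q1=[P1,P3] Q2=[]
t=6-8: P4@Q0 runs 2, rem=9, quantum used, demote→Q1. Q0=[P5,P2] Q1=[P1,P3,P4] Q2=[]
t=8-10: P5@Q0 runs 2, rem=3, quantum used, demote→Q1. Q0=[P2] Q1=[P1,P3,P4,P5] Q2=[]
t=10-12: P2@Q0 runs 2, rem=0, completes. Q0=[] Q1=[P1,P3,P4,P5] Q2=[]
t=12-17: P1@Q1 runs 5, rem=6, quantum used, demote→Q2. Q0=[] Q1=[P3,P4,P5] Q2=[P1]
t=17-22: P3@Q1 runs 5, rem=8, quantum used, demote→Q2. Q0=[] Q1=[P4,P5] Q2=[P1,P3]
t=22-25: P4@Q1 runs 3, rem=6, I/O yield, promote→Q0. Q0=[P4] Q1=[P5] Q2=[P1,P3]
t=25-27: P4@Q0 runs 2, rem=4, quantum used, demote→Q1. Q0=[] Q1=[P5,P4] Q2=[P1,P3]
t=27-30: P5@Q1 runs 3, rem=0, completes. Q0=[] Q1=[P4] Q2=[P1,P3]
t=30-33: P4@Q1 runs 3, rem=1, I/O yield, promote→Q0. Q0=[P4] Q1=[] Q2=[P1,P3]
t=33-34: P4@Q0 runs 1, rem=0, completes. Q0=[] Q1=[] Q2=[P1,P3]
t=34-40: P1@Q2 runs 6, rem=0, completes. Q0=[] Q1=[] Q2=[P3]
t=40-48: P3@Q2 runs 8, rem=0, completes. Q0=[] Q1=[] Q2=[]

Answer: P2,P5,P4,P1,P3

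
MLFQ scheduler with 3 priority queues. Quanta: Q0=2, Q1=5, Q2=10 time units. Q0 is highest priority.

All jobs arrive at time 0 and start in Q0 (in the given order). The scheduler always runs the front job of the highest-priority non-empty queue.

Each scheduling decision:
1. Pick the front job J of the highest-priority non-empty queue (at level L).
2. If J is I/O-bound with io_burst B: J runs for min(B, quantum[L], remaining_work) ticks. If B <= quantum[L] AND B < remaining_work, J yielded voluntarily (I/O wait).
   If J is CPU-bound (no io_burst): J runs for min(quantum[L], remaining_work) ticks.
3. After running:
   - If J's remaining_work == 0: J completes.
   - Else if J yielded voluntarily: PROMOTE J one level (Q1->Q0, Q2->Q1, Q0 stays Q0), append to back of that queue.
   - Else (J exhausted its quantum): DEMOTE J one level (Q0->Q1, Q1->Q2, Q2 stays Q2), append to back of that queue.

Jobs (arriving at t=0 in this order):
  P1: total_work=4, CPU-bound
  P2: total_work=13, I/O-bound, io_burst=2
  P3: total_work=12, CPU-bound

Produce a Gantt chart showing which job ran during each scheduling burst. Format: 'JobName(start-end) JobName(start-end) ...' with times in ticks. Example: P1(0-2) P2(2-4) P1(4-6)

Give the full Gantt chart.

t=0-2: P1@Q0 runs 2, rem=2, quantum used, demote→Q1. Q0=[P2,P3] Q1=[P1] Q2=[]
t=2-4: P2@Q0 runs 2, rem=11, I/O yield, promote→Q0. Q0=[P3,P2] Q1=[P1] Q2=[]
t=4-6: P3@Q0 runs 2, rem=10, quantum used, demote→Q1. Q0=[P2] Q1=[P1,P3] Q2=[]
t=6-8: P2@Q0 runs 2, rem=9, I/O yield, promote→Q0. Q0=[P2] Q1=[P1,P3] Q2=[]
t=8-10: P2@Q0 runs 2, rem=7, I/O yield, promote→Q0. Q0=[P2] Q1=[P1,P3] Q2=[]
t=10-12: P2@Q0 runs 2, rem=5, I/O yield, promote→Q0. Q0=[P2] Q1=[P1,P3] Q2=[]
t=12-14: P2@Q0 runs 2, rem=3, I/O yield, promote→Q0. Q0=[P2] Q1=[P1,P3] Q2=[]
t=14-16: P2@Q0 runs 2, rem=1, I/O yield, promote→Q0. Q0=[P2] Q1=[P1,P3] Q2=[]
t=16-17: P2@Q0 runs 1, rem=0, completes. Q0=[] Q1=[P1,P3] Q2=[]
t=17-19: P1@Q1 runs 2, rem=0, completes. Q0=[] Q1=[P3] Q2=[]
t=19-24: P3@Q1 runs 5, rem=5, quantum used, demote→Q2. Q0=[] Q1=[] Q2=[P3]
t=24-29: P3@Q2 runs 5, rem=0, completes. Q0=[] Q1=[] Q2=[]

Answer: P1(0-2) P2(2-4) P3(4-6) P2(6-8) P2(8-10) P2(10-12) P2(12-14) P2(14-16) P2(16-17) P1(17-19) P3(19-24) P3(24-29)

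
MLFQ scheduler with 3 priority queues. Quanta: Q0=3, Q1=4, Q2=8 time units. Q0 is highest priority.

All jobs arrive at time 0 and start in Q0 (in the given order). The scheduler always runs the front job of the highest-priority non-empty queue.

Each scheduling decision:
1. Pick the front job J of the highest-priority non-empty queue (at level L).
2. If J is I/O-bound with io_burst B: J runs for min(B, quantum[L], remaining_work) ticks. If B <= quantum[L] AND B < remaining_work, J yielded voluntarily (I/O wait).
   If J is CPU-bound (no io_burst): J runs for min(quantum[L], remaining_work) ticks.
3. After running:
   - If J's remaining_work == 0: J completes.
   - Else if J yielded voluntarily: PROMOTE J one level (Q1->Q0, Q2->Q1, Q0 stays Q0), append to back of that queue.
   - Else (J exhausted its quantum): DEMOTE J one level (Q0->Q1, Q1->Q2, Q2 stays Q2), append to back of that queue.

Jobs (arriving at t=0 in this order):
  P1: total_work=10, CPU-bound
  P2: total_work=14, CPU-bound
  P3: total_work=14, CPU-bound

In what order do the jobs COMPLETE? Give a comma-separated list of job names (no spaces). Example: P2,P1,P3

Answer: P1,P2,P3

Derivation:
t=0-3: P1@Q0 runs 3, rem=7, quantum used, demote→Q1. Q0=[P2,P3] Q1=[P1] Q2=[]
t=3-6: P2@Q0 runs 3, rem=11, quantum used, demote→Q1. Q0=[P3] Q1=[P1,P2] Q2=[]
t=6-9: P3@Q0 runs 3, rem=11, quantum used, demote→Q1. Q0=[] Q1=[P1,P2,P3] Q2=[]
t=9-13: P1@Q1 runs 4, rem=3, quantum used, demote→Q2. Q0=[] Q1=[P2,P3] Q2=[P1]
t=13-17: P2@Q1 runs 4, rem=7, quantum used, demote→Q2. Q0=[] Q1=[P3] Q2=[P1,P2]
t=17-21: P3@Q1 runs 4, rem=7, quantum used, demote→Q2. Q0=[] Q1=[] Q2=[P1,P2,P3]
t=21-24: P1@Q2 runs 3, rem=0, completes. Q0=[] Q1=[] Q2=[P2,P3]
t=24-31: P2@Q2 runs 7, rem=0, completes. Q0=[] Q1=[] Q2=[P3]
t=31-38: P3@Q2 runs 7, rem=0, completes. Q0=[] Q1=[] Q2=[]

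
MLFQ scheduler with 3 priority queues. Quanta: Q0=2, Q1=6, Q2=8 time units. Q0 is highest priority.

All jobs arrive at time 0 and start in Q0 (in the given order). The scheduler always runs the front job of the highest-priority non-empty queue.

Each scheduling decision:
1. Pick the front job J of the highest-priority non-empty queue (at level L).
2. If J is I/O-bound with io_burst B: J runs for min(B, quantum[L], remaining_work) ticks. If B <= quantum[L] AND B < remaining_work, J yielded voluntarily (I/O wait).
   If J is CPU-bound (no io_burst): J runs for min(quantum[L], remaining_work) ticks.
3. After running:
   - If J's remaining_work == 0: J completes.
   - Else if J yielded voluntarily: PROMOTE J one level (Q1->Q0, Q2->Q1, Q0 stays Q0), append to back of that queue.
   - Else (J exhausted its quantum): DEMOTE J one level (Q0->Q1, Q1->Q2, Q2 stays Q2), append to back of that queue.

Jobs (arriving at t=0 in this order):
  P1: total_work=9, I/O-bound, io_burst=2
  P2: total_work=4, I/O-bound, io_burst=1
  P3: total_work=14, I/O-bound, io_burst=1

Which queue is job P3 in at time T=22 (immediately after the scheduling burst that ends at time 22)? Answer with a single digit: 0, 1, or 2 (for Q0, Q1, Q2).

Answer: 0

Derivation:
t=0-2: P1@Q0 runs 2, rem=7, I/O yield, promote→Q0. Q0=[P2,P3,P1] Q1=[] Q2=[]
t=2-3: P2@Q0 runs 1, rem=3, I/O yield, promote→Q0. Q0=[P3,P1,P2] Q1=[] Q2=[]
t=3-4: P3@Q0 runs 1, rem=13, I/O yield, promote→Q0. Q0=[P1,P2,P3] Q1=[] Q2=[]
t=4-6: P1@Q0 runs 2, rem=5, I/O yield, promote→Q0. Q0=[P2,P3,P1] Q1=[] Q2=[]
t=6-7: P2@Q0 runs 1, rem=2, I/O yield, promote→Q0. Q0=[P3,P1,P2] Q1=[] Q2=[]
t=7-8: P3@Q0 runs 1, rem=12, I/O yield, promote→Q0. Q0=[P1,P2,P3] Q1=[] Q2=[]
t=8-10: P1@Q0 runs 2, rem=3, I/O yield, promote→Q0. Q0=[P2,P3,P1] Q1=[] Q2=[]
t=10-11: P2@Q0 runs 1, rem=1, I/O yield, promote→Q0. Q0=[P3,P1,P2] Q1=[] Q2=[]
t=11-12: P3@Q0 runs 1, rem=11, I/O yield, promote→Q0. Q0=[P1,P2,P3] Q1=[] Q2=[]
t=12-14: P1@Q0 runs 2, rem=1, I/O yield, promote→Q0. Q0=[P2,P3,P1] Q1=[] Q2=[]
t=14-15: P2@Q0 runs 1, rem=0, completes. Q0=[P3,P1] Q1=[] Q2=[]
t=15-16: P3@Q0 runs 1, rem=10, I/O yield, promote→Q0. Q0=[P1,P3] Q1=[] Q2=[]
t=16-17: P1@Q0 runs 1, rem=0, completes. Q0=[P3] Q1=[] Q2=[]
t=17-18: P3@Q0 runs 1, rem=9, I/O yield, promote→Q0. Q0=[P3] Q1=[] Q2=[]
t=18-19: P3@Q0 runs 1, rem=8, I/O yield, promote→Q0. Q0=[P3] Q1=[] Q2=[]
t=19-20: P3@Q0 runs 1, rem=7, I/O yield, promote→Q0. Q0=[P3] Q1=[] Q2=[]
t=20-21: P3@Q0 runs 1, rem=6, I/O yield, promote→Q0. Q0=[P3] Q1=[] Q2=[]
t=21-22: P3@Q0 runs 1, rem=5, I/O yield, promote→Q0. Q0=[P3] Q1=[] Q2=[]
t=22-23: P3@Q0 runs 1, rem=4, I/O yield, promote→Q0. Q0=[P3] Q1=[] Q2=[]
t=23-24: P3@Q0 runs 1, rem=3, I/O yield, promote→Q0. Q0=[P3] Q1=[] Q2=[]
t=24-25: P3@Q0 runs 1, rem=2, I/O yield, promote→Q0. Q0=[P3] Q1=[] Q2=[]
t=25-26: P3@Q0 runs 1, rem=1, I/O yield, promote→Q0. Q0=[P3] Q1=[] Q2=[]
t=26-27: P3@Q0 runs 1, rem=0, completes. Q0=[] Q1=[] Q2=[]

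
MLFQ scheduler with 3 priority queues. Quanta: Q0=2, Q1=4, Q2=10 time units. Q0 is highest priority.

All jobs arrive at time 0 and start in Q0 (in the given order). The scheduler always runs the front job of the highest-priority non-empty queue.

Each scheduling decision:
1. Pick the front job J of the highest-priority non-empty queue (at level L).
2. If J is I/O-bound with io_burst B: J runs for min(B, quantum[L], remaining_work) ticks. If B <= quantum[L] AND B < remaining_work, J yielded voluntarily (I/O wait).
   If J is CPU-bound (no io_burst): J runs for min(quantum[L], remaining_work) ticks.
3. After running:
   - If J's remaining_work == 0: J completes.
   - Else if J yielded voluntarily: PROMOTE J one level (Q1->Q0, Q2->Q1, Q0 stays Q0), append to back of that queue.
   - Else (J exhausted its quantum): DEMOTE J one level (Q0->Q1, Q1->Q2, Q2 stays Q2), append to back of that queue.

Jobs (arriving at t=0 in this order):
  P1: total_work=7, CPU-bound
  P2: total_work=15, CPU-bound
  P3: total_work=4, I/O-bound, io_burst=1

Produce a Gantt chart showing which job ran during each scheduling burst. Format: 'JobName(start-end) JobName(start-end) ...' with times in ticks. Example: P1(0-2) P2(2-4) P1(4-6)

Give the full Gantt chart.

Answer: P1(0-2) P2(2-4) P3(4-5) P3(5-6) P3(6-7) P3(7-8) P1(8-12) P2(12-16) P1(16-17) P2(17-26)

Derivation:
t=0-2: P1@Q0 runs 2, rem=5, quantum used, demote→Q1. Q0=[P2,P3] Q1=[P1] Q2=[]
t=2-4: P2@Q0 runs 2, rem=13, quantum used, demote→Q1. Q0=[P3] Q1=[P1,P2] Q2=[]
t=4-5: P3@Q0 runs 1, rem=3, I/O yield, promote→Q0. Q0=[P3] Q1=[P1,P2] Q2=[]
t=5-6: P3@Q0 runs 1, rem=2, I/O yield, promote→Q0. Q0=[P3] Q1=[P1,P2] Q2=[]
t=6-7: P3@Q0 runs 1, rem=1, I/O yield, promote→Q0. Q0=[P3] Q1=[P1,P2] Q2=[]
t=7-8: P3@Q0 runs 1, rem=0, completes. Q0=[] Q1=[P1,P2] Q2=[]
t=8-12: P1@Q1 runs 4, rem=1, quantum used, demote→Q2. Q0=[] Q1=[P2] Q2=[P1]
t=12-16: P2@Q1 runs 4, rem=9, quantum used, demote→Q2. Q0=[] Q1=[] Q2=[P1,P2]
t=16-17: P1@Q2 runs 1, rem=0, completes. Q0=[] Q1=[] Q2=[P2]
t=17-26: P2@Q2 runs 9, rem=0, completes. Q0=[] Q1=[] Q2=[]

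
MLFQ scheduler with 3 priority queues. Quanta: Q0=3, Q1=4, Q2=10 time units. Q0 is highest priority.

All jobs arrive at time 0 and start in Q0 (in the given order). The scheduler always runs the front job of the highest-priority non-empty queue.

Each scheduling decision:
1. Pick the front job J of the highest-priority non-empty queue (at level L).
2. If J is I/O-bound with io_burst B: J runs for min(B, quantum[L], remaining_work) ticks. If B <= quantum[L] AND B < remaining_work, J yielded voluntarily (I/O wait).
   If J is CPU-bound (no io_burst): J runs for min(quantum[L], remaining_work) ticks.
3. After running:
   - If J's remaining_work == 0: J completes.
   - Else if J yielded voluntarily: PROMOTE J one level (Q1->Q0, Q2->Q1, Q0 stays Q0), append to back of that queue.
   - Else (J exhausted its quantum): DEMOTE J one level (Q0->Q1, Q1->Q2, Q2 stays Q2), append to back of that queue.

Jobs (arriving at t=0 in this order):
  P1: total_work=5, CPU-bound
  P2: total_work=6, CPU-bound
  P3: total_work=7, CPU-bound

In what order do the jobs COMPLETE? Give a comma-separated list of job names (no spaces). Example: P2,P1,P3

Answer: P1,P2,P3

Derivation:
t=0-3: P1@Q0 runs 3, rem=2, quantum used, demote→Q1. Q0=[P2,P3] Q1=[P1] Q2=[]
t=3-6: P2@Q0 runs 3, rem=3, quantum used, demote→Q1. Q0=[P3] Q1=[P1,P2] Q2=[]
t=6-9: P3@Q0 runs 3, rem=4, quantum used, demote→Q1. Q0=[] Q1=[P1,P2,P3] Q2=[]
t=9-11: P1@Q1 runs 2, rem=0, completes. Q0=[] Q1=[P2,P3] Q2=[]
t=11-14: P2@Q1 runs 3, rem=0, completes. Q0=[] Q1=[P3] Q2=[]
t=14-18: P3@Q1 runs 4, rem=0, completes. Q0=[] Q1=[] Q2=[]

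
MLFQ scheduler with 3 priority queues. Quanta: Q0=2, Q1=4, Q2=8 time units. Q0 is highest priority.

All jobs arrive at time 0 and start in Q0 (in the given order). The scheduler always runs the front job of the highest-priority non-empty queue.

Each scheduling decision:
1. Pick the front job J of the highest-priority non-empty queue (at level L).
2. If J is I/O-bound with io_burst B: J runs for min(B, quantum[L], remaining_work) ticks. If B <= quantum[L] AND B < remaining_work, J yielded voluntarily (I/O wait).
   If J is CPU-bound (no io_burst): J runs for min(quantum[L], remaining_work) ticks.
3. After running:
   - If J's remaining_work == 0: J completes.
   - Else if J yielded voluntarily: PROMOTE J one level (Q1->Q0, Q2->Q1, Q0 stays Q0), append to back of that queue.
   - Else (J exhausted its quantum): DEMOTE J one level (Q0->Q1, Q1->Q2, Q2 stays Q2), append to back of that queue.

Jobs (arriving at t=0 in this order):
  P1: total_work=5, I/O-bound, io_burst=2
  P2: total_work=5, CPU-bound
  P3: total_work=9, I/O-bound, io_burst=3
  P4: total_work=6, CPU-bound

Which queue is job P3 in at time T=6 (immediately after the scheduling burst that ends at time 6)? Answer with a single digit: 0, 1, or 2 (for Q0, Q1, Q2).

t=0-2: P1@Q0 runs 2, rem=3, I/O yield, promote→Q0. Q0=[P2,P3,P4,P1] Q1=[] Q2=[]
t=2-4: P2@Q0 runs 2, rem=3, quantum used, demote→Q1. Q0=[P3,P4,P1] Q1=[P2] Q2=[]
t=4-6: P3@Q0 runs 2, rem=7, quantum used, demote→Q1. Q0=[P4,P1] Q1=[P2,P3] Q2=[]
t=6-8: P4@Q0 runs 2, rem=4, quantum used, demote→Q1. Q0=[P1] Q1=[P2,P3,P4] Q2=[]
t=8-10: P1@Q0 runs 2, rem=1, I/O yield, promote→Q0. Q0=[P1] Q1=[P2,P3,P4] Q2=[]
t=10-11: P1@Q0 runs 1, rem=0, completes. Q0=[] Q1=[P2,P3,P4] Q2=[]
t=11-14: P2@Q1 runs 3, rem=0, completes. Q0=[] Q1=[P3,P4] Q2=[]
t=14-17: P3@Q1 runs 3, rem=4, I/O yield, promote→Q0. Q0=[P3] Q1=[P4] Q2=[]
t=17-19: P3@Q0 runs 2, rem=2, quantum used, demote→Q1. Q0=[] Q1=[P4,P3] Q2=[]
t=19-23: P4@Q1 runs 4, rem=0, completes. Q0=[] Q1=[P3] Q2=[]
t=23-25: P3@Q1 runs 2, rem=0, completes. Q0=[] Q1=[] Q2=[]

Answer: 1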